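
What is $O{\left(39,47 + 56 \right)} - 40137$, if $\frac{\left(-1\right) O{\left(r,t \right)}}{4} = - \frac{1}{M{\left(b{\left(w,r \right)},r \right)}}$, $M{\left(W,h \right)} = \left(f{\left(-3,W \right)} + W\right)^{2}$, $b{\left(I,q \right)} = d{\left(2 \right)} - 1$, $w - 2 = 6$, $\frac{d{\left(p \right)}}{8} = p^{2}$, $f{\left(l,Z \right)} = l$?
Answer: $- \frac{7866851}{196} \approx -40137.0$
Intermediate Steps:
$d{\left(p \right)} = 8 p^{2}$
$w = 8$ ($w = 2 + 6 = 8$)
$b{\left(I,q \right)} = 31$ ($b{\left(I,q \right)} = 8 \cdot 2^{2} - 1 = 8 \cdot 4 - 1 = 32 - 1 = 31$)
$M{\left(W,h \right)} = \left(-3 + W\right)^{2}$
$O{\left(r,t \right)} = \frac{1}{196}$ ($O{\left(r,t \right)} = - 4 \left(- \frac{1}{\left(-3 + 31\right)^{2}}\right) = - 4 \left(- \frac{1}{28^{2}}\right) = - 4 \left(- \frac{1}{784}\right) = - 4 \left(\left(-1\right) \frac{1}{784}\right) = \left(-4\right) \left(- \frac{1}{784}\right) = \frac{1}{196}$)
$O{\left(39,47 + 56 \right)} - 40137 = \frac{1}{196} - 40137 = - \frac{7866851}{196}$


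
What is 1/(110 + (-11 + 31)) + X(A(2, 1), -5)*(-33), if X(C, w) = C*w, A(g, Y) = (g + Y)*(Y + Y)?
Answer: 128701/130 ≈ 990.01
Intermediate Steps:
A(g, Y) = 2*Y*(Y + g) (A(g, Y) = (Y + g)*(2*Y) = 2*Y*(Y + g))
1/(110 + (-11 + 31)) + X(A(2, 1), -5)*(-33) = 1/(110 + (-11 + 31)) + ((2*1*(1 + 2))*(-5))*(-33) = 1/(110 + 20) + ((2*1*3)*(-5))*(-33) = 1/130 + (6*(-5))*(-33) = 1/130 - 30*(-33) = 1/130 + 990 = 128701/130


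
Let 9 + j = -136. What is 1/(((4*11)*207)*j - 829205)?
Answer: -1/2149865 ≈ -4.6515e-7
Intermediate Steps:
j = -145 (j = -9 - 136 = -145)
1/(((4*11)*207)*j - 829205) = 1/(((4*11)*207)*(-145) - 829205) = 1/((44*207)*(-145) - 829205) = 1/(9108*(-145) - 829205) = 1/(-1320660 - 829205) = 1/(-2149865) = -1/2149865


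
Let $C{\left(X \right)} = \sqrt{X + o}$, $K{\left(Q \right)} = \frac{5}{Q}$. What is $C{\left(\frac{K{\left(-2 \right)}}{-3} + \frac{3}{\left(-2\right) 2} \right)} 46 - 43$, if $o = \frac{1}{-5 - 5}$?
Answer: $-43 + \frac{23 i \sqrt{15}}{15} \approx -43.0 + 5.9386 i$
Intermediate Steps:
$o = - \frac{1}{10}$ ($o = \frac{1}{-10} = - \frac{1}{10} \approx -0.1$)
$C{\left(X \right)} = \sqrt{- \frac{1}{10} + X}$ ($C{\left(X \right)} = \sqrt{X - \frac{1}{10}} = \sqrt{- \frac{1}{10} + X}$)
$C{\left(\frac{K{\left(-2 \right)}}{-3} + \frac{3}{\left(-2\right) 2} \right)} 46 - 43 = \frac{\sqrt{-10 + 100 \left(\frac{5 \frac{1}{-2}}{-3} + \frac{3}{\left(-2\right) 2}\right)}}{10} \cdot 46 - 43 = \frac{\sqrt{-10 + 100 \left(5 \left(- \frac{1}{2}\right) \left(- \frac{1}{3}\right) + \frac{3}{-4}\right)}}{10} \cdot 46 - 43 = \frac{\sqrt{-10 + 100 \left(\left(- \frac{5}{2}\right) \left(- \frac{1}{3}\right) + 3 \left(- \frac{1}{4}\right)\right)}}{10} \cdot 46 - 43 = \frac{\sqrt{-10 + 100 \left(\frac{5}{6} - \frac{3}{4}\right)}}{10} \cdot 46 - 43 = \frac{\sqrt{-10 + 100 \cdot \frac{1}{12}}}{10} \cdot 46 - 43 = \frac{\sqrt{-10 + \frac{25}{3}}}{10} \cdot 46 - 43 = \frac{\sqrt{- \frac{5}{3}}}{10} \cdot 46 - 43 = \frac{\frac{1}{3} i \sqrt{15}}{10} \cdot 46 - 43 = \frac{i \sqrt{15}}{30} \cdot 46 - 43 = \frac{23 i \sqrt{15}}{15} - 43 = -43 + \frac{23 i \sqrt{15}}{15}$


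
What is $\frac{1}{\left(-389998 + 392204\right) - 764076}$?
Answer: $- \frac{1}{761870} \approx -1.3126 \cdot 10^{-6}$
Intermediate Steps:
$\frac{1}{\left(-389998 + 392204\right) - 764076} = \frac{1}{2206 - 764076} = \frac{1}{-761870} = - \frac{1}{761870}$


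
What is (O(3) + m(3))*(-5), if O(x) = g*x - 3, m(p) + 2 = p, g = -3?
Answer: 55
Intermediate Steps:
m(p) = -2 + p
O(x) = -3 - 3*x (O(x) = -3*x - 3 = -3 - 3*x)
(O(3) + m(3))*(-5) = ((-3 - 3*3) + (-2 + 3))*(-5) = ((-3 - 9) + 1)*(-5) = (-12 + 1)*(-5) = -11*(-5) = 55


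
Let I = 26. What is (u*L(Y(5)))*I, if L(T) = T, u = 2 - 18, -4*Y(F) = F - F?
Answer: 0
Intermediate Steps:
Y(F) = 0 (Y(F) = -(F - F)/4 = -¼*0 = 0)
u = -16
(u*L(Y(5)))*I = -16*0*26 = 0*26 = 0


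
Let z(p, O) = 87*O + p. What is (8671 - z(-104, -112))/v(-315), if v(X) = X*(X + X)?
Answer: 6173/66150 ≈ 0.093318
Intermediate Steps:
z(p, O) = p + 87*O
v(X) = 2*X² (v(X) = X*(2*X) = 2*X²)
(8671 - z(-104, -112))/v(-315) = (8671 - (-104 + 87*(-112)))/((2*(-315)²)) = (8671 - (-104 - 9744))/((2*99225)) = (8671 - 1*(-9848))/198450 = (8671 + 9848)*(1/198450) = 18519*(1/198450) = 6173/66150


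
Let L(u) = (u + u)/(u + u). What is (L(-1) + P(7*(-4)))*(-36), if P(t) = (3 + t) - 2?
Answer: 936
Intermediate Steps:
P(t) = 1 + t
L(u) = 1 (L(u) = (2*u)/((2*u)) = (2*u)*(1/(2*u)) = 1)
(L(-1) + P(7*(-4)))*(-36) = (1 + (1 + 7*(-4)))*(-36) = (1 + (1 - 28))*(-36) = (1 - 27)*(-36) = -26*(-36) = 936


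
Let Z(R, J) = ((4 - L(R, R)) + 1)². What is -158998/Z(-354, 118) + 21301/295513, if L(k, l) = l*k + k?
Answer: 47507456094225/659173486664791 ≈ 0.072071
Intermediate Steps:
L(k, l) = k + k*l (L(k, l) = k*l + k = k + k*l)
Z(R, J) = (5 - R*(1 + R))² (Z(R, J) = ((4 - R*(1 + R)) + 1)² = (5 - R*(1 + R))²)
-158998/Z(-354, 118) + 21301/295513 = -158998/(-5 - 354*(1 - 354))² + 21301/295513 = -158998/(-5 - 354*(-353))² + 21301*(1/295513) = -158998/(-5 + 124962)² + 21301/295513 = -158998/(124957²) + 21301/295513 = -158998/15614251849 + 21301/295513 = -158998*1/15614251849 + 21301/295513 = -22714/2230607407 + 21301/295513 = 47507456094225/659173486664791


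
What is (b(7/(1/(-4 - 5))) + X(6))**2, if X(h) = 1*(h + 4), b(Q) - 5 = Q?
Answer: 2304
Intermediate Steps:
b(Q) = 5 + Q
X(h) = 4 + h (X(h) = 1*(4 + h) = 4 + h)
(b(7/(1/(-4 - 5))) + X(6))**2 = ((5 + 7/(1/(-4 - 5))) + (4 + 6))**2 = ((5 + 7/(1/(-9))) + 10)**2 = ((5 + 7/(-1/9)) + 10)**2 = ((5 + 7*(-9)) + 10)**2 = ((5 - 63) + 10)**2 = (-58 + 10)**2 = (-48)**2 = 2304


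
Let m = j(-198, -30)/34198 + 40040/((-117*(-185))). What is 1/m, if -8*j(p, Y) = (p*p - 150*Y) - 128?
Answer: 11387934/19252117 ≈ 0.59152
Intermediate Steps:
j(p, Y) = 16 - p**2/8 + 75*Y/4 (j(p, Y) = -((p*p - 150*Y) - 128)/8 = -((p**2 - 150*Y) - 128)/8 = -(-128 + p**2 - 150*Y)/8 = 16 - p**2/8 + 75*Y/4)
m = 19252117/11387934 (m = (16 - 1/8*(-198)**2 + (75/4)*(-30))/34198 + 40040/((-117*(-185))) = (16 - 1/8*39204 - 1125/2)*(1/34198) + 40040/21645 = (16 - 9801/2 - 1125/2)*(1/34198) + 40040*(1/21645) = -5447*1/34198 + 616/333 = -5447/34198 + 616/333 = 19252117/11387934 ≈ 1.6906)
1/m = 1/(19252117/11387934) = 11387934/19252117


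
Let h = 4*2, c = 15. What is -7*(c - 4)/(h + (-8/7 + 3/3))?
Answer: -49/5 ≈ -9.8000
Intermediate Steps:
h = 8
-7*(c - 4)/(h + (-8/7 + 3/3)) = -7*(15 - 4)/(8 + (-8/7 + 3/3)) = -77/(8 + (-8*⅐ + 3*(⅓))) = -77/(8 + (-8/7 + 1)) = -77/(8 - ⅐) = -77/55/7 = -77*7/55 = -7*7/5 = -49/5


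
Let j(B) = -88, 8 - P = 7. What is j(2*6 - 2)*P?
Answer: -88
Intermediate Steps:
P = 1 (P = 8 - 1*7 = 8 - 7 = 1)
j(2*6 - 2)*P = -88*1 = -88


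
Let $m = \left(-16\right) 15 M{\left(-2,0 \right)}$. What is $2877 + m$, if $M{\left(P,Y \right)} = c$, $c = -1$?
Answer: $3117$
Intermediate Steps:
$M{\left(P,Y \right)} = -1$
$m = 240$ ($m = \left(-16\right) 15 \left(-1\right) = \left(-240\right) \left(-1\right) = 240$)
$2877 + m = 2877 + 240 = 3117$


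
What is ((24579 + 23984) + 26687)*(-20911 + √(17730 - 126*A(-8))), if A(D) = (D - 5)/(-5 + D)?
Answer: -1573552750 + 451500*√489 ≈ -1.5636e+9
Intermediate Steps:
A(D) = 1 (A(D) = (-5 + D)/(-5 + D) = 1)
((24579 + 23984) + 26687)*(-20911 + √(17730 - 126*A(-8))) = ((24579 + 23984) + 26687)*(-20911 + √(17730 - 126*1)) = (48563 + 26687)*(-20911 + √(17730 - 126)) = 75250*(-20911 + √17604) = 75250*(-20911 + 6*√489) = -1573552750 + 451500*√489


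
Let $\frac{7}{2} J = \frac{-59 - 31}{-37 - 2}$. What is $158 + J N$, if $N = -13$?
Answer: $\frac{1046}{7} \approx 149.43$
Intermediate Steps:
$J = \frac{60}{91}$ ($J = \frac{2 \frac{-59 - 31}{-37 - 2}}{7} = \frac{2 \left(- \frac{90}{-39}\right)}{7} = \frac{2 \left(\left(-90\right) \left(- \frac{1}{39}\right)\right)}{7} = \frac{2}{7} \cdot \frac{30}{13} = \frac{60}{91} \approx 0.65934$)
$158 + J N = 158 + \frac{60}{91} \left(-13\right) = 158 - \frac{60}{7} = \frac{1046}{7}$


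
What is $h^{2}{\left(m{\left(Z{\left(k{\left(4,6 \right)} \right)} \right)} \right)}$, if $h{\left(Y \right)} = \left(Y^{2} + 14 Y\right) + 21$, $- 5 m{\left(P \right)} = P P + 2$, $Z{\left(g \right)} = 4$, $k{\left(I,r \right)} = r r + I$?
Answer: $\frac{168921}{625} \approx 270.27$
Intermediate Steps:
$k{\left(I,r \right)} = I + r^{2}$ ($k{\left(I,r \right)} = r^{2} + I = I + r^{2}$)
$m{\left(P \right)} = - \frac{2}{5} - \frac{P^{2}}{5}$ ($m{\left(P \right)} = - \frac{P P + 2}{5} = - \frac{P^{2} + 2}{5} = - \frac{2 + P^{2}}{5} = - \frac{2}{5} - \frac{P^{2}}{5}$)
$h{\left(Y \right)} = 21 + Y^{2} + 14 Y$
$h^{2}{\left(m{\left(Z{\left(k{\left(4,6 \right)} \right)} \right)} \right)} = \left(21 + \left(- \frac{2}{5} - \frac{4^{2}}{5}\right)^{2} + 14 \left(- \frac{2}{5} - \frac{4^{2}}{5}\right)\right)^{2} = \left(21 + \left(- \frac{2}{5} - \frac{16}{5}\right)^{2} + 14 \left(- \frac{2}{5} - \frac{16}{5}\right)\right)^{2} = \left(21 + \left(- \frac{18}{5}\right)^{2} + 14 \left(- \frac{18}{5}\right)\right)^{2} = \left(21 + \frac{324}{25} - \frac{252}{5}\right)^{2} = \left(- \frac{411}{25}\right)^{2} = \frac{168921}{625}$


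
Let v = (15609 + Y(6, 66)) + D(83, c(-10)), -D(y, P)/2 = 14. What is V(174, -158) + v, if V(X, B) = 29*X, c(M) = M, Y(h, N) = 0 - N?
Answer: 20561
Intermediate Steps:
Y(h, N) = -N
D(y, P) = -28 (D(y, P) = -2*14 = -28)
v = 15515 (v = (15609 - 1*66) - 28 = (15609 - 66) - 28 = 15543 - 28 = 15515)
V(174, -158) + v = 29*174 + 15515 = 5046 + 15515 = 20561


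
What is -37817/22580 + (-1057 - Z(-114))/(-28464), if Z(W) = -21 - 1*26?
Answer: -131702161/80339640 ≈ -1.6393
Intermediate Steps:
Z(W) = -47 (Z(W) = -21 - 26 = -47)
-37817/22580 + (-1057 - Z(-114))/(-28464) = -37817/22580 + (-1057 - 1*(-47))/(-28464) = -37817*1/22580 + (-1057 + 47)*(-1/28464) = -37817/22580 - 1010*(-1/28464) = -37817/22580 + 505/14232 = -131702161/80339640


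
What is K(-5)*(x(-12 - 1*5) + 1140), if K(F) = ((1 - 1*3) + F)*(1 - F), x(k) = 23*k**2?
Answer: -327054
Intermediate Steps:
K(F) = (1 - F)*(-2 + F) (K(F) = ((1 - 3) + F)*(1 - F) = (-2 + F)*(1 - F) = (1 - F)*(-2 + F))
K(-5)*(x(-12 - 1*5) + 1140) = (-2 - 1*(-5)**2 + 3*(-5))*(23*(-12 - 1*5)**2 + 1140) = (-2 - 1*25 - 15)*(23*(-12 - 5)**2 + 1140) = (-2 - 25 - 15)*(23*(-17)**2 + 1140) = -42*(23*289 + 1140) = -42*(6647 + 1140) = -42*7787 = -327054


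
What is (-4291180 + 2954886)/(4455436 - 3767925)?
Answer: -1336294/687511 ≈ -1.9437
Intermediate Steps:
(-4291180 + 2954886)/(4455436 - 3767925) = -1336294/687511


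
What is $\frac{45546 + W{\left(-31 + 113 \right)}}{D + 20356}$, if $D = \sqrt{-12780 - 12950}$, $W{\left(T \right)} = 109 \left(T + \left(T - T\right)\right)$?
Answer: $\frac{554538152}{207196233} - \frac{27242 i \sqrt{25730}}{207196233} \approx 2.6764 - 0.02109 i$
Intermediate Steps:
$W{\left(T \right)} = 109 T$ ($W{\left(T \right)} = 109 \left(T + 0\right) = 109 T$)
$D = i \sqrt{25730}$ ($D = \sqrt{-25730} = i \sqrt{25730} \approx 160.41 i$)
$\frac{45546 + W{\left(-31 + 113 \right)}}{D + 20356} = \frac{45546 + 109 \left(-31 + 113\right)}{i \sqrt{25730} + 20356} = \frac{45546 + 109 \cdot 82}{20356 + i \sqrt{25730}} = \frac{45546 + 8938}{20356 + i \sqrt{25730}} = \frac{54484}{20356 + i \sqrt{25730}}$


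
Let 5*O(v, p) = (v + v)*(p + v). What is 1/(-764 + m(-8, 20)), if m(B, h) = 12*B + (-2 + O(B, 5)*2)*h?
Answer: -1/516 ≈ -0.0019380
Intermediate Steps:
O(v, p) = 2*v*(p + v)/5 (O(v, p) = ((v + v)*(p + v))/5 = ((2*v)*(p + v))/5 = (2*v*(p + v))/5 = 2*v*(p + v)/5)
m(B, h) = 12*B + h*(-2 + 4*B*(5 + B)/5) (m(B, h) = 12*B + (-2 + (2*B*(5 + B)/5)*2)*h = 12*B + (-2 + 4*B*(5 + B)/5)*h = 12*B + h*(-2 + 4*B*(5 + B)/5))
1/(-764 + m(-8, 20)) = 1/(-764 + (-2*20 + 12*(-8) + (4/5)*(-8)*20*(5 - 8))) = 1/(-764 + (-40 - 96 + (4/5)*(-8)*20*(-3))) = 1/(-764 + (-40 - 96 + 384)) = 1/(-764 + 248) = 1/(-516) = -1/516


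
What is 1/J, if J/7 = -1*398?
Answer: -1/2786 ≈ -0.00035894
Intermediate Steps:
J = -2786 (J = 7*(-1*398) = 7*(-398) = -2786)
1/J = 1/(-2786) = -1/2786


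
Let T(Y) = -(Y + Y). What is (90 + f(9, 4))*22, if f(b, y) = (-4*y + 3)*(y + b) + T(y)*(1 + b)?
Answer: -3498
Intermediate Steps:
T(Y) = -2*Y
f(b, y) = (3 - 4*y)*(b + y) - 2*y*(1 + b) (f(b, y) = (-4*y + 3)*(y + b) + (-2*y)*(1 + b) = (3 - 4*y)*(b + y) - 2*y*(1 + b))
(90 + f(9, 4))*22 = (90 + (4 - 4*4² + 3*9 - 6*9*4))*22 = (90 + (4 - 4*16 + 27 - 216))*22 = (90 + (4 - 64 + 27 - 216))*22 = (90 - 249)*22 = -159*22 = -3498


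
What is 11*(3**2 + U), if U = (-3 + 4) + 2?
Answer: 132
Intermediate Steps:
U = 3 (U = 1 + 2 = 3)
11*(3**2 + U) = 11*(3**2 + 3) = 11*(9 + 3) = 11*12 = 132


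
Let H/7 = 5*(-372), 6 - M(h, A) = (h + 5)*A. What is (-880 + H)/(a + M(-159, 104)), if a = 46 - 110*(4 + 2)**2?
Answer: -3475/3027 ≈ -1.1480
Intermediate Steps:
a = -3914 (a = 46 - 110*6**2 = 46 - 110*36 = 46 - 3960 = -3914)
M(h, A) = 6 - A*(5 + h) (M(h, A) = 6 - (h + 5)*A = 6 - (5 + h)*A = 6 - A*(5 + h))
H = -13020 (H = 7*(5*(-372)) = 7*(-1860) = -13020)
(-880 + H)/(a + M(-159, 104)) = (-880 - 13020)/(-3914 + (6 - 5*104 - 1*104*(-159))) = -13900/(-3914 + (6 - 520 + 16536)) = -13900/(-3914 + 16022) = -13900/12108 = -13900*1/12108 = -3475/3027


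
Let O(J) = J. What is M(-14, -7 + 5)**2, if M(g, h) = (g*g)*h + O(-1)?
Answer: 154449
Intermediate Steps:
M(g, h) = -1 + h*g**2 (M(g, h) = (g*g)*h - 1 = g**2*h - 1 = h*g**2 - 1 = -1 + h*g**2)
M(-14, -7 + 5)**2 = (-1 + (-7 + 5)*(-14)**2)**2 = (-1 - 2*196)**2 = (-1 - 392)**2 = (-393)**2 = 154449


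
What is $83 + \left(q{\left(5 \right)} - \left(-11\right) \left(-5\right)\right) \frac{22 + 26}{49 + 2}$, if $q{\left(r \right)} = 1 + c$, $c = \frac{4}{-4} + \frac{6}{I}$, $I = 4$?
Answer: $\frac{555}{17} \approx 32.647$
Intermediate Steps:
$c = \frac{1}{2}$ ($c = \frac{4}{-4} + \frac{6}{4} = 4 \left(- \frac{1}{4}\right) + 6 \cdot \frac{1}{4} = -1 + \frac{3}{2} = \frac{1}{2} \approx 0.5$)
$q{\left(r \right)} = \frac{3}{2}$ ($q{\left(r \right)} = 1 + \frac{1}{2} = \frac{3}{2}$)
$83 + \left(q{\left(5 \right)} - \left(-11\right) \left(-5\right)\right) \frac{22 + 26}{49 + 2} = 83 + \left(\frac{3}{2} - \left(-11\right) \left(-5\right)\right) \frac{22 + 26}{49 + 2} = 83 + \left(\frac{3}{2} - 55\right) \frac{48}{51} = 83 + \left(\frac{3}{2} - 55\right) 48 \cdot \frac{1}{51} = 83 - \frac{856}{17} = \frac{555}{17}$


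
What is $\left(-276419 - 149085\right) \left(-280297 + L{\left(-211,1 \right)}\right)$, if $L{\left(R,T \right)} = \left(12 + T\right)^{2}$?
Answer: $119195584512$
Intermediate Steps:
$\left(-276419 - 149085\right) \left(-280297 + L{\left(-211,1 \right)}\right) = \left(-276419 - 149085\right) \left(-280297 + \left(12 + 1\right)^{2}\right) = - 425504 \left(-280297 + 13^{2}\right) = - 425504 \left(-280297 + 169\right) = \left(-425504\right) \left(-280128\right) = 119195584512$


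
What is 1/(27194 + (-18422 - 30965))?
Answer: -1/22193 ≈ -4.5059e-5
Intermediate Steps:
1/(27194 + (-18422 - 30965)) = 1/(27194 - 49387) = 1/(-22193) = -1/22193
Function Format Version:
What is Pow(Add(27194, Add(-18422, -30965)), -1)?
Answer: Rational(-1, 22193) ≈ -4.5059e-5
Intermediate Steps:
Pow(Add(27194, Add(-18422, -30965)), -1) = Pow(Add(27194, -49387), -1) = Pow(-22193, -1) = Rational(-1, 22193)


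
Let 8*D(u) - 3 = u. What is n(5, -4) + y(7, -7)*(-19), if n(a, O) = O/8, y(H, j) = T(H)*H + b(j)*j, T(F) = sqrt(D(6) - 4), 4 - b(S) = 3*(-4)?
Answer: 4255/2 - 133*I*sqrt(46)/4 ≈ 2127.5 - 225.51*I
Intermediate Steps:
D(u) = 3/8 + u/8
b(S) = 16 (b(S) = 4 - 3*(-4) = 4 - 1*(-12) = 4 + 12 = 16)
T(F) = I*sqrt(46)/4 (T(F) = sqrt((3/8 + (1/8)*6) - 4) = sqrt((3/8 + 3/4) - 4) = sqrt(9/8 - 4) = sqrt(-23/8) = I*sqrt(46)/4)
y(H, j) = 16*j + I*H*sqrt(46)/4 (y(H, j) = (I*sqrt(46)/4)*H + 16*j = I*H*sqrt(46)/4 + 16*j = 16*j + I*H*sqrt(46)/4)
n(a, O) = O/8 (n(a, O) = O*(1/8) = O/8)
n(5, -4) + y(7, -7)*(-19) = (1/8)*(-4) + (16*(-7) + (1/4)*I*7*sqrt(46))*(-19) = -1/2 + (-112 + 7*I*sqrt(46)/4)*(-19) = -1/2 + (2128 - 133*I*sqrt(46)/4) = 4255/2 - 133*I*sqrt(46)/4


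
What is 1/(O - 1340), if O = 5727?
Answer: 1/4387 ≈ 0.00022795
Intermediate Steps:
1/(O - 1340) = 1/(5727 - 1340) = 1/4387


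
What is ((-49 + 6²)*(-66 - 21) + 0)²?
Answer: 1279161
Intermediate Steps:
((-49 + 6²)*(-66 - 21) + 0)² = ((-49 + 36)*(-87) + 0)² = (-13*(-87) + 0)² = (1131 + 0)² = 1131² = 1279161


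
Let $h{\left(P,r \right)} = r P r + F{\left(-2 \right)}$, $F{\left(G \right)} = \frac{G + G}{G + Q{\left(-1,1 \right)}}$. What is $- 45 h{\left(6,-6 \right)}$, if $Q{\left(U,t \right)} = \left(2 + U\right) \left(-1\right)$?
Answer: $-9780$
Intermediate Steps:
$Q{\left(U,t \right)} = -2 - U$
$F{\left(G \right)} = \frac{2 G}{-1 + G}$ ($F{\left(G \right)} = \frac{G + G}{G - 1} = \frac{2 G}{G + \left(-2 + 1\right)} = \frac{2 G}{G - 1} = \frac{2 G}{-1 + G}$)
$h{\left(P,r \right)} = \frac{4}{3} + P r^{2}$ ($h{\left(P,r \right)} = r P r + 2 \left(-2\right) \frac{1}{-1 - 2} = P r r + 2 \left(-2\right) \frac{1}{-3} = P r^{2} + 2 \left(-2\right) \left(- \frac{1}{3}\right) = P r^{2} + \frac{4}{3} = \frac{4}{3} + P r^{2}$)
$- 45 h{\left(6,-6 \right)} = - 45 \left(\frac{4}{3} + 6 \left(-6\right)^{2}\right) = - 45 \left(\frac{4}{3} + 6 \cdot 36\right) = - 45 \left(\frac{4}{3} + 216\right) = \left(-45\right) \frac{652}{3} = -9780$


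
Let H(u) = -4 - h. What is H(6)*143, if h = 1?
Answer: -715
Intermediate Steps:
H(u) = -5 (H(u) = -4 - 1*1 = -4 - 1 = -5)
H(6)*143 = -5*143 = -715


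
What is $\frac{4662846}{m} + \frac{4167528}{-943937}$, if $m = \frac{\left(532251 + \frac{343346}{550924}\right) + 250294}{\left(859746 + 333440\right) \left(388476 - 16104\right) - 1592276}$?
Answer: $\frac{179563529606420439176593414440}{67825517821792277} \approx 2.6474 \cdot 10^{12}$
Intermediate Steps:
$m = \frac{215561582463}{122389822900691192}$ ($m = \frac{\left(532251 + 343346 \cdot \frac{1}{550924}\right) + 250294}{1193186 \cdot 372372 - 1592276} = \frac{\left(532251 + \frac{171673}{275462}\right) + 250294}{444309057192 - 1592276} = \frac{\frac{146615096635}{275462} + 250294}{444307464916} = \frac{215561582463}{275462} \cdot \frac{1}{444307464916} = \frac{215561582463}{122389822900691192} \approx 1.7613 \cdot 10^{-6}$)
$\frac{4662846}{m} + \frac{4167528}{-943937} = \frac{4662846}{\frac{215561582463}{122389822900691192}} + \frac{4167528}{-943937} = 4662846 \cdot \frac{122389822900691192}{215561582463} + 4167528 \left(- \frac{1}{943937}\right) = \frac{190228298717732107284144}{71853860821} - \frac{4167528}{943937} = \frac{179563529606420439176593414440}{67825517821792277}$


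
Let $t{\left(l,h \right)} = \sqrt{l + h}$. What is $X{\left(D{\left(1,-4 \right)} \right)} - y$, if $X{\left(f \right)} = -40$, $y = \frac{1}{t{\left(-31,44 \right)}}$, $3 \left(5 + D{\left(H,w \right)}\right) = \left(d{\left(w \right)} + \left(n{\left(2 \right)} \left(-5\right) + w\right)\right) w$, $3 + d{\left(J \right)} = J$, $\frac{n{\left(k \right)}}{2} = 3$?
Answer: $-40 - \frac{\sqrt{13}}{13} \approx -40.277$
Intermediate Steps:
$n{\left(k \right)} = 6$ ($n{\left(k \right)} = 2 \cdot 3 = 6$)
$t{\left(l,h \right)} = \sqrt{h + l}$
$d{\left(J \right)} = -3 + J$
$D{\left(H,w \right)} = -5 + \frac{w \left(-33 + 2 w\right)}{3}$ ($D{\left(H,w \right)} = -5 + \frac{\left(\left(-3 + w\right) + \left(6 \left(-5\right) + w\right)\right) w}{3} = -5 + \frac{\left(\left(-3 + w\right) + \left(-30 + w\right)\right) w}{3} = -5 + \frac{\left(-33 + 2 w\right) w}{3} = -5 + \frac{w \left(-33 + 2 w\right)}{3}$)
$y = \frac{\sqrt{13}}{13}$ ($y = \frac{1}{\sqrt{44 - 31}} = \frac{1}{\sqrt{13}} = \frac{\sqrt{13}}{13} \approx 0.27735$)
$X{\left(D{\left(1,-4 \right)} \right)} - y = -40 - \frac{\sqrt{13}}{13}$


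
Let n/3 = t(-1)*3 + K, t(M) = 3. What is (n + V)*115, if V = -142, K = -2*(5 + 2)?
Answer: -18055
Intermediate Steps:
K = -14 (K = -2*7 = -14)
n = -15 (n = 3*(3*3 - 14) = 3*(9 - 14) = 3*(-5) = -15)
(n + V)*115 = (-15 - 142)*115 = -157*115 = -18055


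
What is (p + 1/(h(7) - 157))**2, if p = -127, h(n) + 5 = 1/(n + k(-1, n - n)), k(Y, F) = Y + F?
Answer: 15208562329/942841 ≈ 16131.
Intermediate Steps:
k(Y, F) = F + Y
h(n) = -5 + 1/(-1 + n) (h(n) = -5 + 1/(n + ((n - n) - 1)) = -5 + 1/(n + (0 - 1)) = -5 + 1/(n - 1) = -5 + 1/(-1 + n))
(p + 1/(h(7) - 157))**2 = (-127 + 1/((6 - 5*7)/(-1 + 7) - 157))**2 = (-127 + 1/((6 - 35)/6 - 157))**2 = (-127 + 1/((1/6)*(-29) - 157))**2 = (-127 + 1/(-29/6 - 157))**2 = (-127 + 1/(-971/6))**2 = (-127 - 6/971)**2 = (-123323/971)**2 = 15208562329/942841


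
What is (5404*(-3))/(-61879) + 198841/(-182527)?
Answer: -9344954515/11294588233 ≈ -0.82738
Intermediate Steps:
(5404*(-3))/(-61879) + 198841/(-182527) = -16212*(-1/61879) + 198841*(-1/182527) = 16212/61879 - 198841/182527 = -9344954515/11294588233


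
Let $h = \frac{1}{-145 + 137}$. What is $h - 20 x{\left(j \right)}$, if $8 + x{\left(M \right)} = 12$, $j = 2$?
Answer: $- \frac{641}{8} \approx -80.125$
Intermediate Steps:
$x{\left(M \right)} = 4$ ($x{\left(M \right)} = -8 + 12 = 4$)
$h = - \frac{1}{8}$ ($h = \frac{1}{-8} = - \frac{1}{8} \approx -0.125$)
$h - 20 x{\left(j \right)} = - \frac{1}{8} - 80 = - \frac{641}{8}$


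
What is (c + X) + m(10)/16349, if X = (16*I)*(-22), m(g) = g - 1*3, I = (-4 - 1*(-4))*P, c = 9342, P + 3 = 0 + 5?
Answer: 152732365/16349 ≈ 9342.0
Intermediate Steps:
P = 2 (P = -3 + (0 + 5) = -3 + 5 = 2)
I = 0 (I = (-4 - 1*(-4))*2 = (-4 + 4)*2 = 0*2 = 0)
m(g) = -3 + g (m(g) = g - 3 = -3 + g)
X = 0 (X = (16*0)*(-22) = 0*(-22) = 0)
(c + X) + m(10)/16349 = (9342 + 0) + (-3 + 10)/16349 = 9342 + 7*(1/16349) = 9342 + 7/16349 = 152732365/16349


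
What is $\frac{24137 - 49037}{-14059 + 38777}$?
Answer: $- \frac{12450}{12359} \approx -1.0074$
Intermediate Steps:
$\frac{24137 - 49037}{-14059 + 38777} = - \frac{24900}{24718} = \left(-24900\right) \frac{1}{24718} = - \frac{12450}{12359}$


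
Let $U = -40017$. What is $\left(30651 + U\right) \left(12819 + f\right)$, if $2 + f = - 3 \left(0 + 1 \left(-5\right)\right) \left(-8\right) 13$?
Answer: $-105433062$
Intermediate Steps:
$f = -1562$ ($f = -2 + - 3 \left(0 + 1 \left(-5\right)\right) \left(-8\right) 13 = -2 + - 3 \left(0 - 5\right) \left(-8\right) 13 = -2 + \left(-3\right) \left(-5\right) \left(-8\right) 13 = -2 + 15 \left(-8\right) 13 = -2 - 1560 = -1562$)
$\left(30651 + U\right) \left(12819 + f\right) = \left(30651 - 40017\right) \left(12819 - 1562\right) = \left(-9366\right) 11257 = -105433062$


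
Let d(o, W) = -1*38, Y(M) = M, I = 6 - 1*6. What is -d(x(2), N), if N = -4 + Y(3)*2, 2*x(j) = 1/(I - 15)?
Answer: 38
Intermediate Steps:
I = 0 (I = 6 - 6 = 0)
x(j) = -1/30 (x(j) = 1/(2*(0 - 15)) = (1/2)/(-15) = (1/2)*(-1/15) = -1/30)
N = 2 (N = -4 + 3*2 = -4 + 6 = 2)
d(o, W) = -38
-d(x(2), N) = -1*(-38) = 38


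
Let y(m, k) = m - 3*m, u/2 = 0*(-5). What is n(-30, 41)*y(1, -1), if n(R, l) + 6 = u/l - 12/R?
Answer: 56/5 ≈ 11.200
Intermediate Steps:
u = 0 (u = 2*(0*(-5)) = 2*0 = 0)
n(R, l) = -6 - 12/R (n(R, l) = -6 + (0/l - 12/R) = -6 + (0 - 12/R) = -6 - 12/R)
y(m, k) = -2*m
n(-30, 41)*y(1, -1) = (-6 - 12/(-30))*(-2*1) = (-6 - 12*(-1/30))*(-2) = (-6 + 2/5)*(-2) = -28/5*(-2) = 56/5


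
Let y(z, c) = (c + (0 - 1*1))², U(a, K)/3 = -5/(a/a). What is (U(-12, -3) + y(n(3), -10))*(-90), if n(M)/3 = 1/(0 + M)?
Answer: -9540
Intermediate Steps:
n(M) = 3/M (n(M) = 3/(0 + M) = 3/M)
U(a, K) = -15 (U(a, K) = 3*(-5/(a/a)) = 3*(-5/1) = 3*(-5*1) = 3*(-5) = -15)
y(z, c) = (-1 + c)² (y(z, c) = (c + (0 - 1))² = (c - 1)² = (-1 + c)²)
(U(-12, -3) + y(n(3), -10))*(-90) = (-15 + (-1 - 10)²)*(-90) = (-15 + (-11)²)*(-90) = (-15 + 121)*(-90) = 106*(-90) = -9540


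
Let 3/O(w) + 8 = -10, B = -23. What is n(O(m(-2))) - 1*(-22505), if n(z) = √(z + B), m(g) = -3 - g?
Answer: 22505 + I*√834/6 ≈ 22505.0 + 4.8132*I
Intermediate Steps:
O(w) = -⅙ (O(w) = 3/(-8 - 10) = 3/(-18) = 3*(-1/18) = -⅙)
n(z) = √(-23 + z) (n(z) = √(z - 23) = √(-23 + z))
n(O(m(-2))) - 1*(-22505) = √(-23 - ⅙) - 1*(-22505) = √(-139/6) + 22505 = I*√834/6 + 22505 = 22505 + I*√834/6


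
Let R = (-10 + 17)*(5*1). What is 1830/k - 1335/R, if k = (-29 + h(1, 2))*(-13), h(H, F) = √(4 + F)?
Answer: -505359/15197 + 366*√6/2171 ≈ -32.841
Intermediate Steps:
R = 35 (R = 7*5 = 35)
k = 377 - 13*√6 (k = (-29 + √(4 + 2))*(-13) = (-29 + √6)*(-13) = 377 - 13*√6 ≈ 345.16)
1830/k - 1335/R = 1830/(377 - 13*√6) - 1335/35 = 1830/(377 - 13*√6) - 1335*1/35 = 1830/(377 - 13*√6) - 267/7 = -267/7 + 1830/(377 - 13*√6)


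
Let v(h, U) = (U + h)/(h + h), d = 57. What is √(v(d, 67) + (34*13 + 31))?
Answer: √1540311/57 ≈ 21.774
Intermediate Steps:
v(h, U) = (U + h)/(2*h) (v(h, U) = (U + h)/((2*h)) = (U + h)*(1/(2*h)) = (U + h)/(2*h))
√(v(d, 67) + (34*13 + 31)) = √((½)*(67 + 57)/57 + (34*13 + 31)) = √((½)*(1/57)*124 + (442 + 31)) = √(62/57 + 473) = √(27023/57) = √1540311/57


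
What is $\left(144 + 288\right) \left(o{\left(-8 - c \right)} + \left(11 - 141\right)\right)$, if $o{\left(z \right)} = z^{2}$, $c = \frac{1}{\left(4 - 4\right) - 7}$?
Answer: $- \frac{1445040}{49} \approx -29491.0$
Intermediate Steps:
$c = - \frac{1}{7}$ ($c = \frac{1}{0 - 7} = \frac{1}{-7} = - \frac{1}{7} \approx -0.14286$)
$\left(144 + 288\right) \left(o{\left(-8 - c \right)} + \left(11 - 141\right)\right) = \left(144 + 288\right) \left(\left(-8 - - \frac{1}{7}\right)^{2} + \left(11 - 141\right)\right) = 432 \left(\left(-8 + \frac{1}{7}\right)^{2} - 130\right) = 432 \left(\left(- \frac{55}{7}\right)^{2} - 130\right) = 432 \left(\frac{3025}{49} - 130\right) = 432 \left(- \frac{3345}{49}\right) = - \frac{1445040}{49}$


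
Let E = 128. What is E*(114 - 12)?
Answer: 13056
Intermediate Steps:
E*(114 - 12) = 128*(114 - 12) = 128*102 = 13056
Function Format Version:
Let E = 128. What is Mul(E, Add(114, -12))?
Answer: 13056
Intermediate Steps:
Mul(E, Add(114, -12)) = Mul(128, Add(114, -12)) = Mul(128, 102) = 13056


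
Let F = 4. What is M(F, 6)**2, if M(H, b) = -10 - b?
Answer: 256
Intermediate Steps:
M(F, 6)**2 = (-10 - 1*6)**2 = (-10 - 6)**2 = (-16)**2 = 256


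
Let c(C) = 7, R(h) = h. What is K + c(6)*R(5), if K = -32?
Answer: 3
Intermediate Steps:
K + c(6)*R(5) = -32 + 7*5 = -32 + 35 = 3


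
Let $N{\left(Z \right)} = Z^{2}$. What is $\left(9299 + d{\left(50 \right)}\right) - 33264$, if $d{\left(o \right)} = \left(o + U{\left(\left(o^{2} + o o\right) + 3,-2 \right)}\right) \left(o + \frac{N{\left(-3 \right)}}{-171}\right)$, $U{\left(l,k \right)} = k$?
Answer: $- \frac{409783}{19} \approx -21568.0$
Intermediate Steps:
$d{\left(o \right)} = \left(-2 + o\right) \left(- \frac{1}{19} + o\right)$ ($d{\left(o \right)} = \left(o - 2\right) \left(o + \frac{\left(-3\right)^{2}}{-171}\right) = \left(-2 + o\right) \left(o + 9 \left(- \frac{1}{171}\right)\right) = \left(-2 + o\right) \left(o - \frac{1}{19}\right) = \left(-2 + o\right) \left(- \frac{1}{19} + o\right)$)
$\left(9299 + d{\left(50 \right)}\right) - 33264 = \left(9299 + \left(\frac{2}{19} + 50^{2} - \frac{1950}{19}\right)\right) - 33264 = \left(9299 + \left(\frac{2}{19} + 2500 - \frac{1950}{19}\right)\right) - 33264 = \left(9299 + \frac{45552}{19}\right) - 33264 = \frac{222233}{19} - 33264 = - \frac{409783}{19}$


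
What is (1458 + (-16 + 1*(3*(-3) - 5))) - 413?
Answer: 1015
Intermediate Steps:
(1458 + (-16 + 1*(3*(-3) - 5))) - 413 = (1458 + (-16 + 1*(-9 - 5))) - 413 = (1458 + (-16 + 1*(-14))) - 413 = (1458 + (-16 - 14)) - 413 = (1458 - 30) - 413 = 1428 - 413 = 1015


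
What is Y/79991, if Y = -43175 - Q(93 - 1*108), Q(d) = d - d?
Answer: -43175/79991 ≈ -0.53975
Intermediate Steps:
Q(d) = 0
Y = -43175 (Y = -43175 - 1*0 = -43175 + 0 = -43175)
Y/79991 = -43175/79991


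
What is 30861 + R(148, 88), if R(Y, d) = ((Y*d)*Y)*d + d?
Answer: 169655525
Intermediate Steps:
R(Y, d) = d + Y²*d² (R(Y, d) = (d*Y²)*d + d = Y²*d² + d = d + Y²*d²)
30861 + R(148, 88) = 30861 + 88*(1 + 88*148²) = 30861 + 88*(1 + 88*21904) = 30861 + 88*(1 + 1927552) = 30861 + 88*1927553 = 30861 + 169624664 = 169655525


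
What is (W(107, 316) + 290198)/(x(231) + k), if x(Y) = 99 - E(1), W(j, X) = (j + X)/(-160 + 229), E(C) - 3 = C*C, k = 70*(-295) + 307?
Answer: -6674695/465704 ≈ -14.332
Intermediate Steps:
k = -20343 (k = -20650 + 307 = -20343)
E(C) = 3 + C² (E(C) = 3 + C*C = 3 + C²)
W(j, X) = X/69 + j/69 (W(j, X) = (X + j)/69 = (X + j)*(1/69) = X/69 + j/69)
x(Y) = 95 (x(Y) = 99 - (3 + 1²) = 99 - (3 + 1) = 99 - 1*4 = 99 - 4 = 95)
(W(107, 316) + 290198)/(x(231) + k) = (((1/69)*316 + (1/69)*107) + 290198)/(95 - 20343) = ((316/69 + 107/69) + 290198)/(-20248) = (141/23 + 290198)*(-1/20248) = (6674695/23)*(-1/20248) = -6674695/465704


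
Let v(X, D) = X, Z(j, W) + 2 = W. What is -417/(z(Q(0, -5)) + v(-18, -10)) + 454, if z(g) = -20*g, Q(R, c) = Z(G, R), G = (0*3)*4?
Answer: 9571/22 ≈ 435.05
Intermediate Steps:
G = 0 (G = 0*4 = 0)
Z(j, W) = -2 + W
Q(R, c) = -2 + R
-417/(z(Q(0, -5)) + v(-18, -10)) + 454 = -417/(-20*(-2 + 0) - 18) + 454 = -417/(-20*(-2) - 18) + 454 = -417/(40 - 18) + 454 = -417/22 + 454 = 9571/22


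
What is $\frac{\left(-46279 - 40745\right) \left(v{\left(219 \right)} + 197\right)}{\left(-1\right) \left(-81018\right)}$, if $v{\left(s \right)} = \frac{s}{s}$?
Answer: $- \frac{136752}{643} \approx -212.68$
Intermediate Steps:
$v{\left(s \right)} = 1$
$\frac{\left(-46279 - 40745\right) \left(v{\left(219 \right)} + 197\right)}{\left(-1\right) \left(-81018\right)} = \frac{\left(-46279 - 40745\right) \left(1 + 197\right)}{\left(-1\right) \left(-81018\right)} = \frac{\left(-87024\right) 198}{81018} = \left(-17230752\right) \frac{1}{81018} = - \frac{136752}{643}$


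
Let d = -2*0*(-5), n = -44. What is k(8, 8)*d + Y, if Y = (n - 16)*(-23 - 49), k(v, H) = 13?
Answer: 4320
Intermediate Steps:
d = 0 (d = 0*(-5) = 0)
Y = 4320 (Y = (-44 - 16)*(-23 - 49) = -60*(-72) = 4320)
k(8, 8)*d + Y = 13*0 + 4320 = 0 + 4320 = 4320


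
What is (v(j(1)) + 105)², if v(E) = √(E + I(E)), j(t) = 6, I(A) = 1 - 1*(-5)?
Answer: 11037 + 420*√3 ≈ 11764.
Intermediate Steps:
I(A) = 6 (I(A) = 1 + 5 = 6)
v(E) = √(6 + E) (v(E) = √(E + 6) = √(6 + E))
(v(j(1)) + 105)² = (√(6 + 6) + 105)² = (√12 + 105)² = (2*√3 + 105)² = (105 + 2*√3)²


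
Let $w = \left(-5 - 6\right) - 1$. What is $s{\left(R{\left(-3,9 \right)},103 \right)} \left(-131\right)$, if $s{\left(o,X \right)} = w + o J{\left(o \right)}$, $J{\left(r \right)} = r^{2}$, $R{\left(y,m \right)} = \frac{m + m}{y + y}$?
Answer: $5109$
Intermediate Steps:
$w = -12$ ($w = \left(-5 - 6\right) - 1 = -11 - 1 = -12$)
$R{\left(y,m \right)} = \frac{m}{y}$ ($R{\left(y,m \right)} = \frac{2 m}{2 y} = 2 m \frac{1}{2 y} = \frac{m}{y}$)
$s{\left(o,X \right)} = -12 + o^{3}$ ($s{\left(o,X \right)} = -12 + o o^{2} = -12 + o^{3}$)
$s{\left(R{\left(-3,9 \right)},103 \right)} \left(-131\right) = \left(-12 + \left(\frac{9}{-3}\right)^{3}\right) \left(-131\right) = \left(-12 + \left(9 \left(- \frac{1}{3}\right)\right)^{3}\right) \left(-131\right) = \left(-12 + \left(-3\right)^{3}\right) \left(-131\right) = \left(-12 - 27\right) \left(-131\right) = \left(-39\right) \left(-131\right) = 5109$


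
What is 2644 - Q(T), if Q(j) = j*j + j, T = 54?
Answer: -326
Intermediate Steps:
Q(j) = j + j² (Q(j) = j² + j = j + j²)
2644 - Q(T) = 2644 - 54*(1 + 54) = 2644 - 54*55 = 2644 - 1*2970 = 2644 - 2970 = -326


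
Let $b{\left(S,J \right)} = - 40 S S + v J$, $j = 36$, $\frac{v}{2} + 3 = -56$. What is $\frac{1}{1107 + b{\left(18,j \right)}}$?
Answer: $- \frac{1}{16101} \approx -6.2108 \cdot 10^{-5}$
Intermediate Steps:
$v = -118$ ($v = -6 + 2 \left(-56\right) = -6 - 112 = -118$)
$b{\left(S,J \right)} = - 118 J - 40 S^{2}$ ($b{\left(S,J \right)} = - 40 S S - 118 J = - 40 S^{2} - 118 J = - 118 J - 40 S^{2}$)
$\frac{1}{1107 + b{\left(18,j \right)}} = \frac{1}{1107 - \left(4248 + 40 \cdot 18^{2}\right)} = \frac{1}{1107 - 17208} = \frac{1}{-16101} = - \frac{1}{16101}$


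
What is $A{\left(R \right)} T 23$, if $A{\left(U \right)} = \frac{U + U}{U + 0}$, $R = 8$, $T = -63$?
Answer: $-2898$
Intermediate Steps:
$A{\left(U \right)} = 2$ ($A{\left(U \right)} = \frac{2 U}{U} = 2$)
$A{\left(R \right)} T 23 = 2 \left(-63\right) 23 = \left(-126\right) 23 = -2898$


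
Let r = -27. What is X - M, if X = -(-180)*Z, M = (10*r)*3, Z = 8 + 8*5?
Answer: 9450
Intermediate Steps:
Z = 48 (Z = 8 + 40 = 48)
M = -810 (M = (10*(-27))*3 = -270*3 = -810)
X = 8640 (X = -(-180)*48 = -1*(-8640) = 8640)
X - M = 8640 - 1*(-810) = 8640 + 810 = 9450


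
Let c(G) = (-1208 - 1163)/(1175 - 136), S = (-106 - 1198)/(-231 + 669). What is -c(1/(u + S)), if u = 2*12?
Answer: 2371/1039 ≈ 2.2820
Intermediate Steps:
u = 24
S = -652/219 (S = -1304/438 = -1304*1/438 = -652/219 ≈ -2.9772)
c(G) = -2371/1039
-c(1/(u + S)) = -1*(-2371/1039) = 2371/1039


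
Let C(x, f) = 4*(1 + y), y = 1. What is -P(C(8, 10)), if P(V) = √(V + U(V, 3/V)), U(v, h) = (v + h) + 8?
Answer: -√390/4 ≈ -4.9371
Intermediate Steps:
U(v, h) = 8 + h + v (U(v, h) = (h + v) + 8 = 8 + h + v)
C(x, f) = 8 (C(x, f) = 4*(1 + 1) = 4*2 = 8)
P(V) = √(8 + 2*V + 3/V) (P(V) = √(V + (8 + 3/V + V)) = √(V + (8 + V + 3/V)) = √(8 + 2*V + 3/V))
-P(C(8, 10)) = -√(8 + 2*8 + 3/8) = -√(8 + 16 + 3*(⅛)) = -√(8 + 16 + 3/8) = -√(195/8) = -√390/4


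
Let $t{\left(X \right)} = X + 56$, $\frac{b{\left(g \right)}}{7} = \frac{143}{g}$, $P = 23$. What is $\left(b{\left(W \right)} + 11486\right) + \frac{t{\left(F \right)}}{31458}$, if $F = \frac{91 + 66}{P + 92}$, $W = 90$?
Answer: $\frac{12477840224}{1085301} \approx 11497.0$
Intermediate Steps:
$b{\left(g \right)} = \frac{1001}{g}$ ($b{\left(g \right)} = 7 \frac{143}{g} = \frac{1001}{g}$)
$F = \frac{157}{115}$ ($F = \frac{91 + 66}{23 + 92} = \frac{157}{115} \approx 1.3652$)
$t{\left(X \right)} = 56 + X$
$\left(b{\left(W \right)} + 11486\right) + \frac{t{\left(F \right)}}{31458} = \left(\frac{1001}{90} + 11486\right) + \frac{56 + \frac{157}{115}}{31458} = \left(1001 \cdot \frac{1}{90} + 11486\right) + \frac{6597}{115} \cdot \frac{1}{31458} = \left(\frac{1001}{90} + 11486\right) + \frac{2199}{1205890} = \frac{1034741}{90} + \frac{2199}{1205890} = \frac{12477840224}{1085301}$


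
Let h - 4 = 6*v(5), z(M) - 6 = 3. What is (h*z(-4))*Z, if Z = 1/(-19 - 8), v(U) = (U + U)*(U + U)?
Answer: -604/3 ≈ -201.33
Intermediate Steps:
v(U) = 4*U² (v(U) = (2*U)*(2*U) = 4*U²)
z(M) = 9 (z(M) = 6 + 3 = 9)
Z = -1/27 (Z = 1/(-27) = -1/27 ≈ -0.037037)
h = 604 (h = 4 + 6*(4*5²) = 4 + 6*(4*25) = 4 + 6*100 = 4 + 600 = 604)
(h*z(-4))*Z = (604*9)*(-1/27) = 5436*(-1/27) = -604/3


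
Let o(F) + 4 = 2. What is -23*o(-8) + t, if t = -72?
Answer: -26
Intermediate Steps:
o(F) = -2 (o(F) = -4 + 2 = -2)
-23*o(-8) + t = -23*(-2) - 72 = 46 - 72 = -26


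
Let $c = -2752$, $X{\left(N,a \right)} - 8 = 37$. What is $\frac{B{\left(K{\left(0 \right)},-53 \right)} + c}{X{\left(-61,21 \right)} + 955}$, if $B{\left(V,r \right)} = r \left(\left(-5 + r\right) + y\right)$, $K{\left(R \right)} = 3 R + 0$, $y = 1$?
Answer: $\frac{269}{1000} \approx 0.269$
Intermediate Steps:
$K{\left(R \right)} = 3 R$
$X{\left(N,a \right)} = 45$ ($X{\left(N,a \right)} = 8 + 37 = 45$)
$B{\left(V,r \right)} = r \left(-4 + r\right)$ ($B{\left(V,r \right)} = r \left(\left(-5 + r\right) + 1\right) = r \left(-4 + r\right)$)
$\frac{B{\left(K{\left(0 \right)},-53 \right)} + c}{X{\left(-61,21 \right)} + 955} = \frac{- 53 \left(-4 - 53\right) - 2752}{45 + 955} = \frac{\left(-53\right) \left(-57\right) - 2752}{1000} = \left(3021 - 2752\right) \frac{1}{1000} = 269 \cdot \frac{1}{1000} = \frac{269}{1000}$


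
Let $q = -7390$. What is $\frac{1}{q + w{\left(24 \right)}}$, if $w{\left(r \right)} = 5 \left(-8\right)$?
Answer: $- \frac{1}{7430} \approx -0.00013459$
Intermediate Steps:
$w{\left(r \right)} = -40$
$\frac{1}{q + w{\left(24 \right)}} = \frac{1}{-7390 - 40} = \frac{1}{-7430} = - \frac{1}{7430}$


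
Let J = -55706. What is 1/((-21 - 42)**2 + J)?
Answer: -1/51737 ≈ -1.9329e-5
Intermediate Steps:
1/((-21 - 42)**2 + J) = 1/((-21 - 42)**2 - 55706) = 1/((-63)**2 - 55706) = 1/(3969 - 55706) = 1/(-51737) = -1/51737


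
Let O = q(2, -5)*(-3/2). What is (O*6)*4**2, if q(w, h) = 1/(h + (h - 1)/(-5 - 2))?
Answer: 1008/29 ≈ 34.759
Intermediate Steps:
q(w, h) = 1/(1/7 + 6*h/7) (q(w, h) = 1/(h + (-1 + h)/(-7)) = 1/(h + (-1 + h)*(-1/7)) = 1/(h + (1/7 - h/7)) = 1/(1/7 + 6*h/7))
O = 21/58 (O = (7/(1 + 6*(-5)))*(-3/2) = (7/(1 - 30))*(-3*1/2) = (7/(-29))*(-3/2) = (7*(-1/29))*(-3/2) = -7/29*(-3/2) = 21/58 ≈ 0.36207)
(O*6)*4**2 = ((21/58)*6)*4**2 = (63/29)*16 = 1008/29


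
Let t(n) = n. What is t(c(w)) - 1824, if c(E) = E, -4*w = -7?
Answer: -7289/4 ≈ -1822.3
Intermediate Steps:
w = 7/4 (w = -1/4*(-7) = 7/4 ≈ 1.7500)
t(c(w)) - 1824 = 7/4 - 1824 = -7289/4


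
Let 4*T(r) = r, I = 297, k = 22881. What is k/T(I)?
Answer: 30508/99 ≈ 308.16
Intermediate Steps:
T(r) = r/4
k/T(I) = 22881/(((1/4)*297)) = 22881/(297/4) = 22881*(4/297) = 30508/99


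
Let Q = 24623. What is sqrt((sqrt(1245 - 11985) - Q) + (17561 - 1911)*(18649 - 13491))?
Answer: sqrt(80698077 + 2*I*sqrt(2685)) ≈ 8983.2 + 0.e-2*I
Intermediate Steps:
sqrt((sqrt(1245 - 11985) - Q) + (17561 - 1911)*(18649 - 13491)) = sqrt((sqrt(1245 - 11985) - 1*24623) + (17561 - 1911)*(18649 - 13491)) = sqrt((sqrt(-10740) - 24623) + 15650*5158) = sqrt((2*I*sqrt(2685) - 24623) + 80722700) = sqrt((-24623 + 2*I*sqrt(2685)) + 80722700) = sqrt(80698077 + 2*I*sqrt(2685))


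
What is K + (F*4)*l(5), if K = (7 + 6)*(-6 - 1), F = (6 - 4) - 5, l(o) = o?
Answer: -151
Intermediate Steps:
F = -3 (F = 2 - 5 = -3)
K = -91 (K = 13*(-7) = -91)
K + (F*4)*l(5) = -91 - 3*4*5 = -91 - 12*5 = -91 - 60 = -151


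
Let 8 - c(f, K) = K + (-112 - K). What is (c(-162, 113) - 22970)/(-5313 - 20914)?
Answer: 22850/26227 ≈ 0.87124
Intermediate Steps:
c(f, K) = 120 (c(f, K) = 8 - (K + (-112 - K)) = 8 - 1*(-112) = 8 + 112 = 120)
(c(-162, 113) - 22970)/(-5313 - 20914) = (120 - 22970)/(-5313 - 20914) = -22850/(-26227) = -22850*(-1/26227) = 22850/26227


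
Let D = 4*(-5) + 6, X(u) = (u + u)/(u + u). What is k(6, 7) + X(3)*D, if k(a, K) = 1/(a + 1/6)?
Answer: -512/37 ≈ -13.838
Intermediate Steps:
k(a, K) = 1/(⅙ + a) (k(a, K) = 1/(a + ⅙) = 1/(⅙ + a))
X(u) = 1 (X(u) = (2*u)/((2*u)) = (2*u)*(1/(2*u)) = 1)
D = -14 (D = -20 + 6 = -14)
k(6, 7) + X(3)*D = 6/(1 + 6*6) + 1*(-14) = 6/(1 + 36) - 14 = 6/37 - 14 = -512/37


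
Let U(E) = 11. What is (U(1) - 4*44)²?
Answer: 27225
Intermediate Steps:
(U(1) - 4*44)² = (11 - 4*44)² = (11 - 176)² = (-165)² = 27225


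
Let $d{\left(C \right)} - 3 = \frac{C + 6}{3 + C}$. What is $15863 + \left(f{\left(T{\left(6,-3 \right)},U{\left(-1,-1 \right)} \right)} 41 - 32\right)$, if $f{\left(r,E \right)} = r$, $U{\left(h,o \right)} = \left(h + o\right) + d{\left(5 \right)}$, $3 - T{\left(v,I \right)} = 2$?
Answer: $15872$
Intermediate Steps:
$d{\left(C \right)} = 3 + \frac{6 + C}{3 + C}$ ($d{\left(C \right)} = 3 + \frac{C + 6}{3 + C} = 3 + \frac{6 + C}{3 + C}$)
$T{\left(v,I \right)} = 1$ ($T{\left(v,I \right)} = 3 - 2 = 1$)
$U{\left(h,o \right)} = \frac{35}{8} + h + o$ ($U{\left(h,o \right)} = \left(h + o\right) + \frac{15 + 4 \cdot 5}{3 + 5} = \left(h + o\right) + \frac{15 + 20}{8} = \left(h + o\right) + \frac{1}{8} \cdot 35 = \left(h + o\right) + \frac{35}{8} = \frac{35}{8} + h + o$)
$15863 + \left(f{\left(T{\left(6,-3 \right)},U{\left(-1,-1 \right)} \right)} 41 - 32\right) = 15863 + \left(1 \cdot 41 - 32\right) = 15863 + \left(41 - 32\right) = 15863 + 9 = 15872$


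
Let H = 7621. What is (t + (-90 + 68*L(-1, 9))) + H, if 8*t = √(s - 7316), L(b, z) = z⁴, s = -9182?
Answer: 453679 + I*√16498/8 ≈ 4.5368e+5 + 16.056*I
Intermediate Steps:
t = I*√16498/8 (t = √(-9182 - 7316)/8 = √(-16498)/8 = (I*√16498)/8 = I*√16498/8 ≈ 16.056*I)
(t + (-90 + 68*L(-1, 9))) + H = (I*√16498/8 + (-90 + 68*9⁴)) + 7621 = (I*√16498/8 + (-90 + 68*6561)) + 7621 = (I*√16498/8 + (-90 + 446148)) + 7621 = (I*√16498/8 + 446058) + 7621 = (446058 + I*√16498/8) + 7621 = 453679 + I*√16498/8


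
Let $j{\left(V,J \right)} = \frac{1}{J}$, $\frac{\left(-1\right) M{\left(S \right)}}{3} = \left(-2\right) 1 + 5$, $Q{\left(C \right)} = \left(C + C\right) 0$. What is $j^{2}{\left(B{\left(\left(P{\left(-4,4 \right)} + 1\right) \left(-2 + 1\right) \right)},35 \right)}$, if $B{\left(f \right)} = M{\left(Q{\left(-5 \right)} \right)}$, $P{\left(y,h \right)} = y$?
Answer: $\frac{1}{1225} \approx 0.00081633$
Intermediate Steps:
$Q{\left(C \right)} = 0$ ($Q{\left(C \right)} = 2 C 0 = 0$)
$M{\left(S \right)} = -9$ ($M{\left(S \right)} = - 3 \left(\left(-2\right) 1 + 5\right) = - 3 \left(-2 + 5\right) = \left(-3\right) 3 = -9$)
$B{\left(f \right)} = -9$
$j^{2}{\left(B{\left(\left(P{\left(-4,4 \right)} + 1\right) \left(-2 + 1\right) \right)},35 \right)} = \left(\frac{1}{35}\right)^{2} = \frac{1}{1225}$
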